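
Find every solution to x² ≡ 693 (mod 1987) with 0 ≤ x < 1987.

552, 1435

Since 1987 ≡ 3 (mod 4), a square root of 693 is 693^((1987+1)/4) = 693^497 mod 1987.
Repeated squaring: 693^2≡1382, 693^4≡417, 693^8≡1020, 693^16≡1199, 693^32≡1000, 693^64≡539, 693^128≡419, 693^256≡705 (mod 1987).
693^497 = 693^(256+128+64+32+16+1) ≡ 1435 (mod 1987).
Check: 1435² = 2059225 ≡ 693 (mod 1987). The two roots are 552 and 1435.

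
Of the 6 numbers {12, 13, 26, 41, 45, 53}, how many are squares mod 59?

5

(12/59) = +1 → QR.
(13/59) = -1 → non-residue.
(26/59) = +1 → QR.
(41/59) = +1 → QR.
(45/59) = +1 → QR.
(53/59) = +1 → QR.
Total quadratic residues among the 6: 5.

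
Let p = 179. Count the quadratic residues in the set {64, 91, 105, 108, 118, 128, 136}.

2

(64/179) = +1 → QR.
(91/179) = -1 → non-residue.
(105/179) = -1 → non-residue.
(108/179) = +1 → QR.
(118/179) = -1 → non-residue.
(128/179) = -1 → non-residue.
(136/179) = -1 → non-residue.
Total quadratic residues among the 7: 2.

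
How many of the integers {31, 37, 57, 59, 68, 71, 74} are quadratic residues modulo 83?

4

(31/83) = +1 → QR.
(37/83) = +1 → QR.
(57/83) = -1 → non-residue.
(59/83) = +1 → QR.
(68/83) = +1 → QR.
(71/83) = -1 → non-residue.
(74/83) = -1 → non-residue.
Total quadratic residues among the 7: 4.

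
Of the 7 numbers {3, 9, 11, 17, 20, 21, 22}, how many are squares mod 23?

2

(3/23) = +1 → QR.
(9/23) = +1 → QR.
(11/23) = -1 → non-residue.
(17/23) = -1 → non-residue.
(20/23) = -1 → non-residue.
(21/23) = -1 → non-residue.
(22/23) = -1 → non-residue.
Total quadratic residues among the 7: 2.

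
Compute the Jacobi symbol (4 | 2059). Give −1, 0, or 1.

1

Pull out 2^2: since 2059 ≡ 3 (mod 8), (2/2059) = -1, so (2/2059)^2 = +1.
Reached (1/2059) = 1. Collecting the sign flips along the way, the symbol is +1.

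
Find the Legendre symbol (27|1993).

1

Reciprocity: 27 ≡ 3 and 1993 ≡ 1 (mod 4), so (27/1993) = +(1993/27).
Reduce top mod 27: now compute (22/27).
Pull out 2: since 27 ≡ 3 (mod 8), (2/27) = -1.
Reciprocity: 11 ≡ 3 and 27 ≡ 3 (mod 4), so (11/27) = −(27/11).
Reduce top mod 11: now compute (5/11).
Reciprocity: 5 ≡ 1 and 11 ≡ 3 (mod 4), so (5/11) = +(11/5).
Reduce top mod 5: now compute (1/5).
Reached (1/5) = 1. Collecting the sign flips along the way, the symbol is +1.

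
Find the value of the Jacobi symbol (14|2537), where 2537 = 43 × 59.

Pull out 2: since 2537 ≡ 1 (mod 8), (2/2537) = +1.
Reciprocity: 7 ≡ 3 and 2537 ≡ 1 (mod 4), so (7/2537) = +(2537/7).
Reduce top mod 7: now compute (3/7).
Reciprocity: 3 ≡ 3 and 7 ≡ 3 (mod 4), so (3/7) = −(7/3).
Reduce top mod 3: now compute (1/3).
Reached (1/3) = 1. Collecting the sign flips along the way, the symbol is -1.

-1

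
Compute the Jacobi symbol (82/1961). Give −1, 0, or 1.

-1

Pull out 2: since 1961 ≡ 1 (mod 8), (2/1961) = +1.
Reciprocity: 41 ≡ 1 and 1961 ≡ 1 (mod 4), so (41/1961) = +(1961/41).
Reduce top mod 41: now compute (34/41).
Pull out 2: since 41 ≡ 1 (mod 8), (2/41) = +1.
Reciprocity: 17 ≡ 1 and 41 ≡ 1 (mod 4), so (17/41) = +(41/17).
Reduce top mod 17: now compute (7/17).
Reciprocity: 7 ≡ 3 and 17 ≡ 1 (mod 4), so (7/17) = +(17/7).
Reduce top mod 7: now compute (3/7).
Reciprocity: 3 ≡ 3 and 7 ≡ 3 (mod 4), so (3/7) = −(7/3).
Reduce top mod 3: now compute (1/3).
Reached (1/3) = 1. Collecting the sign flips along the way, the symbol is -1.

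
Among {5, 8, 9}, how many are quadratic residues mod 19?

(5/19) = +1 → QR.
(8/19) = -1 → non-residue.
(9/19) = +1 → QR.
Total quadratic residues among the 3: 2.

2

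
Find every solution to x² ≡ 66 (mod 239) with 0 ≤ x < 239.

117, 122

Since 239 ≡ 3 (mod 4), a square root of 66 is 66^((239+1)/4) = 66^60 mod 239.
Repeated squaring: 66^2≡54, 66^4≡48, 66^8≡153, 66^16≡226, 66^32≡169 (mod 239).
66^60 = 66^(32+16+8+4) ≡ 122 (mod 239).
Check: 122² = 14884 ≡ 66 (mod 239). The two roots are 117 and 122.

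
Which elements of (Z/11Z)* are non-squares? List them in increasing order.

Square k = 1,…,5 (k and 11−k give the same square):
1²=1, 2²=4, 3²=9, 4²≡5, 5²≡3 (mod 11).
The residues are {1, 3, 4, 5, 9}; the non-residues are the remaining 5 nonzero classes.

2, 6, 7, 8, 10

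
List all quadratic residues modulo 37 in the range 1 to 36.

Square k = 1,…,18 (k and 37−k give the same square):
1²=1, 2²=4, 3²=9, 4²=16, 5²=25, 6²=36, 7²≡12, 8²≡27, 9²≡7, 10²≡26, 11²≡10, 12²≡33, 13²≡21, 14²≡11, 15²≡3, 16²≡34, 17²≡30, 18²≡28 (mod 37).
So the quadratic residues mod 37 are {1, 3, 4, 7, 9, 10, 11, 12, 16, 21, 25, 26, 27, 28, 30, 33, 34, 36}.

1, 3, 4, 7, 9, 10, 11, 12, 16, 21, 25, 26, 27, 28, 30, 33, 34, 36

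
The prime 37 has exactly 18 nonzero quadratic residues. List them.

Square k = 1,…,18 (k and 37−k give the same square):
1²=1, 2²=4, 3²=9, 4²=16, 5²=25, 6²=36, 7²≡12, 8²≡27, 9²≡7, 10²≡26, 11²≡10, 12²≡33, 13²≡21, 14²≡11, 15²≡3, 16²≡34, 17²≡30, 18²≡28 (mod 37).
So the quadratic residues mod 37 are {1, 3, 4, 7, 9, 10, 11, 12, 16, 21, 25, 26, 27, 28, 30, 33, 34, 36}.

1, 3, 4, 7, 9, 10, 11, 12, 16, 21, 25, 26, 27, 28, 30, 33, 34, 36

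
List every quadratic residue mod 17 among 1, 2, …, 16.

1, 2, 4, 8, 9, 13, 15, 16

Square k = 1,…,8 (k and 17−k give the same square):
1²=1, 2²=4, 3²=9, 4²=16, 5²≡8, 6²≡2, 7²≡15, 8²≡13 (mod 17).
So the quadratic residues mod 17 are {1, 2, 4, 8, 9, 13, 15, 16}.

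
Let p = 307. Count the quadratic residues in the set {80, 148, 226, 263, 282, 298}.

1

(80/307) = -1 → non-residue.
(148/307) = +1 → QR.
(226/307) = -1 → non-residue.
(263/307) = -1 → non-residue.
(282/307) = -1 → non-residue.
(298/307) = -1 → non-residue.
Total quadratic residues among the 6: 1.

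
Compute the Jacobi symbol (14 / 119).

0

Pull out 2: since 119 ≡ 7 (mod 8), (2/119) = +1.
Reciprocity: 7 ≡ 3 and 119 ≡ 3 (mod 4), so (7/119) = −(119/7).
Reduce top mod 7: now compute (0/7).
Top reduces to 0: gcd > 1, so the symbol is 0.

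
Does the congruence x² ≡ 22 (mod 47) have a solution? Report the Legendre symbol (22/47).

Pull out 2: since 47 ≡ 7 (mod 8), (2/47) = +1.
Reciprocity: 11 ≡ 3 and 47 ≡ 3 (mod 4), so (11/47) = −(47/11).
Reduce top mod 11: now compute (3/11).
Reciprocity: 3 ≡ 3 and 11 ≡ 3 (mod 4), so (3/11) = −(11/3).
Reduce top mod 3: now compute (2/3).
Pull out 2: since 3 ≡ 3 (mod 8), (2/3) = -1.
Reached (1/3) = 1. Collecting the sign flips along the way, the symbol is -1.

-1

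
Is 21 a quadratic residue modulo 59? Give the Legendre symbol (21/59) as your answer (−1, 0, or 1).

Euler's criterion: (21/59) ≡ 21^29 (mod 59).
21^2 ≡ 28 (mod 59)
21^4 ≡ 17 (mod 59)
21^8 ≡ 53 (mod 59)
21^16 ≡ 36 (mod 59)
21^29 = 21^(16+8+4+1) ≡ 1 (mod 59).
Result is 1, so (21/59) = 1.

1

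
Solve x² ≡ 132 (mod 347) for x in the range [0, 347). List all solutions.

Since 347 ≡ 3 (mod 4), a square root of 132 is 132^((347+1)/4) = 132^87 mod 347.
Repeated squaring: 132^2≡74, 132^4≡271, 132^8≡224, 132^16≡208, 132^32≡236, 132^64≡176 (mod 347).
132^87 = 132^(64+16+4+2+1) ≡ 241 (mod 347).
Check: 241² = 58081 ≡ 132 (mod 347). The two roots are 106 and 241.

106, 241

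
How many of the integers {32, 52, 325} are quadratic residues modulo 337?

3

(32/337) = +1 → QR.
(52/337) = +1 → QR.
(325/337) = +1 → QR.
Total quadratic residues among the 3: 3.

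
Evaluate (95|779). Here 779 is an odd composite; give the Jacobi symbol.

Reciprocity: 95 ≡ 3 and 779 ≡ 3 (mod 4), so (95/779) = −(779/95).
Reduce top mod 95: now compute (19/95).
Reciprocity: 19 ≡ 3 and 95 ≡ 3 (mod 4), so (19/95) = −(95/19).
Reduce top mod 19: now compute (0/19).
Top reduces to 0: gcd > 1, so the symbol is 0.

0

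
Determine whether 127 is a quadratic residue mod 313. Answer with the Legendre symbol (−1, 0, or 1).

-1

Reciprocity: 127 ≡ 3 and 313 ≡ 1 (mod 4), so (127/313) = +(313/127).
Reduce top mod 127: now compute (59/127).
Reciprocity: 59 ≡ 3 and 127 ≡ 3 (mod 4), so (59/127) = −(127/59).
Reduce top mod 59: now compute (9/59).
Reciprocity: 9 ≡ 1 and 59 ≡ 3 (mod 4), so (9/59) = +(59/9).
Reduce top mod 9: now compute (5/9).
Reciprocity: 5 ≡ 1 and 9 ≡ 1 (mod 4), so (5/9) = +(9/5).
Reduce top mod 5: now compute (4/5).
Pull out 2^2: since 5 ≡ 5 (mod 8), (2/5) = -1, so (2/5)^2 = +1.
Reached (1/5) = 1. Collecting the sign flips along the way, the symbol is -1.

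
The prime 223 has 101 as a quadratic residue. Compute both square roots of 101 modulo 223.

Since 223 ≡ 3 (mod 4), a square root of 101 is 101^((223+1)/4) = 101^56 mod 223.
Repeated squaring: 101^2≡166, 101^4≡127, 101^8≡73, 101^16≡200, 101^32≡83 (mod 223).
101^56 = 101^(32+16+8) ≡ 18 (mod 223).
Check: 18² = 324 ≡ 101 (mod 223). The two roots are 18 and 205.

18, 205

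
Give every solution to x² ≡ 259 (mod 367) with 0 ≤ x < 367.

99, 268

Since 367 ≡ 3 (mod 4), a square root of 259 is 259^((367+1)/4) = 259^92 mod 367.
Repeated squaring: 259^2≡287, 259^4≡161, 259^8≡231, 259^16≡146, 259^32≡30, 259^64≡166 (mod 367).
259^92 = 259^(64+16+8+4) ≡ 268 (mod 367).
Check: 268² = 71824 ≡ 259 (mod 367). The two roots are 99 and 268.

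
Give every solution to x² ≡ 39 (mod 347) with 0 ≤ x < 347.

Since 347 ≡ 3 (mod 4), a square root of 39 is 39^((347+1)/4) = 39^87 mod 347.
Repeated squaring: 39^2≡133, 39^4≡339, 39^8≡64, 39^16≡279, 39^32≡113, 39^64≡277 (mod 347).
39^87 = 39^(64+16+4+2+1) ≡ 115 (mod 347).
Check: 115² = 13225 ≡ 39 (mod 347). The two roots are 115 and 232.

115, 232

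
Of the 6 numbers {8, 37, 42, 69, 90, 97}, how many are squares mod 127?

4

(8/127) = +1 → QR.
(37/127) = +1 → QR.
(42/127) = +1 → QR.
(69/127) = +1 → QR.
(90/127) = -1 → non-residue.
(97/127) = -1 → non-residue.
Total quadratic residues among the 6: 4.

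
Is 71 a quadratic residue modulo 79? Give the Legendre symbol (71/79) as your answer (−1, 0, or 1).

-1

Reciprocity: 71 ≡ 3 and 79 ≡ 3 (mod 4), so (71/79) = −(79/71).
Reduce top mod 71: now compute (8/71).
Pull out 2^3: since 71 ≡ 7 (mod 8), (2/71) = +1, so (2/71)^3 = +1.
Reached (1/71) = 1. Collecting the sign flips along the way, the symbol is -1.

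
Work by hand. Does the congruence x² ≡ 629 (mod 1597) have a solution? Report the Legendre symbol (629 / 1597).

-1

Reciprocity: 629 ≡ 1 and 1597 ≡ 1 (mod 4), so (629/1597) = +(1597/629).
Reduce top mod 629: now compute (339/629).
Reciprocity: 339 ≡ 3 and 629 ≡ 1 (mod 4), so (339/629) = +(629/339).
Reduce top mod 339: now compute (290/339).
Pull out 2: since 339 ≡ 3 (mod 8), (2/339) = -1.
Reciprocity: 145 ≡ 1 and 339 ≡ 3 (mod 4), so (145/339) = +(339/145).
Reduce top mod 145: now compute (49/145).
Reciprocity: 49 ≡ 1 and 145 ≡ 1 (mod 4), so (49/145) = +(145/49).
Reduce top mod 49: now compute (47/49).
Reciprocity: 47 ≡ 3 and 49 ≡ 1 (mod 4), so (47/49) = +(49/47).
Reduce top mod 47: now compute (2/47).
Pull out 2: since 47 ≡ 7 (mod 8), (2/47) = +1.
Reached (1/47) = 1. Collecting the sign flips along the way, the symbol is -1.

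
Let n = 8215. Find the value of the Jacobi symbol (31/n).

0

Reciprocity: 31 ≡ 3 and 8215 ≡ 3 (mod 4), so (31/8215) = −(8215/31).
Reduce top mod 31: now compute (0/31).
Top reduces to 0: gcd > 1, so the symbol is 0.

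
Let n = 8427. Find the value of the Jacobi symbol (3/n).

Reciprocity: 3 ≡ 3 and 8427 ≡ 3 (mod 4), so (3/8427) = −(8427/3).
Reduce top mod 3: now compute (0/3).
Top reduces to 0: gcd > 1, so the symbol is 0.

0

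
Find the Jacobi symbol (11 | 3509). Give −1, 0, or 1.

0

Reciprocity: 11 ≡ 3 and 3509 ≡ 1 (mod 4), so (11/3509) = +(3509/11).
Reduce top mod 11: now compute (0/11).
Top reduces to 0: gcd > 1, so the symbol is 0.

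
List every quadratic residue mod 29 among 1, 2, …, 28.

Square k = 1,…,14 (k and 29−k give the same square):
1²=1, 2²=4, 3²=9, 4²=16, 5²=25, 6²≡7, 7²≡20, 8²≡6, 9²≡23, 10²≡13, 11²≡5, 12²≡28, 13²≡24, 14²≡22 (mod 29).
So the quadratic residues mod 29 are {1, 4, 5, 6, 7, 9, 13, 16, 20, 22, 23, 24, 25, 28}.

1, 4, 5, 6, 7, 9, 13, 16, 20, 22, 23, 24, 25, 28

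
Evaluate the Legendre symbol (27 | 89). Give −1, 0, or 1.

-1

Reciprocity: 27 ≡ 3 and 89 ≡ 1 (mod 4), so (27/89) = +(89/27).
Reduce top mod 27: now compute (8/27).
Pull out 2^3: since 27 ≡ 3 (mod 8), (2/27) = -1, so (2/27)^3 = -1.
Reached (1/27) = 1. Collecting the sign flips along the way, the symbol is -1.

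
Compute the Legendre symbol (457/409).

First reduce: 457 ≡ 48 (mod 409).
Pull out 2^4: since 409 ≡ 1 (mod 8), (2/409) = +1, so (2/409)^4 = +1.
Reciprocity: 3 ≡ 3 and 409 ≡ 1 (mod 4), so (3/409) = +(409/3).
Reduce top mod 3: now compute (1/3).
Reached (1/3) = 1. Collecting the sign flips along the way, the symbol is +1.

1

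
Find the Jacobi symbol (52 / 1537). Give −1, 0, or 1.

Pull out 2^2: since 1537 ≡ 1 (mod 8), (2/1537) = +1, so (2/1537)^2 = +1.
Reciprocity: 13 ≡ 1 and 1537 ≡ 1 (mod 4), so (13/1537) = +(1537/13).
Reduce top mod 13: now compute (3/13).
Reciprocity: 3 ≡ 3 and 13 ≡ 1 (mod 4), so (3/13) = +(13/3).
Reduce top mod 3: now compute (1/3).
Reached (1/3) = 1. Collecting the sign flips along the way, the symbol is +1.

1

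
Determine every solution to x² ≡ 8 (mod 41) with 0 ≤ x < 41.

41 ≡ 1 (mod 4), so we find a root by search.
Trying successive values, 7² = 49 ≡ 8 (mod 41). The other root is 41 − 7 = 34.

7, 34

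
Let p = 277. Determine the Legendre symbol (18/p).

Euler's criterion: (18/277) ≡ 18^138 (mod 277).
18^2 ≡ 47 (mod 277)
18^4 ≡ 270 (mod 277)
18^8 ≡ 49 (mod 277)
18^16 ≡ 185 (mod 277)
18^32 ≡ 154 (mod 277)
18^64 ≡ 171 (mod 277)
18^128 ≡ 156 (mod 277)
18^138 = 18^(128+8+2) ≡ 276 (mod 277).
Result is 276 ≡ −1, so (18/277) = −1.

-1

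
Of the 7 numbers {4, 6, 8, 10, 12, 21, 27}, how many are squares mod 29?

2

(4/29) = +1 → QR.
(6/29) = +1 → QR.
(8/29) = -1 → non-residue.
(10/29) = -1 → non-residue.
(12/29) = -1 → non-residue.
(21/29) = -1 → non-residue.
(27/29) = -1 → non-residue.
Total quadratic residues among the 7: 2.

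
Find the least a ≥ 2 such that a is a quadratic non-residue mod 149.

(2/149) = −1, so 2 is the smallest positive non-residue mod 149.

2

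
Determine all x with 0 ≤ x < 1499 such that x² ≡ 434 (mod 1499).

Since 1499 ≡ 3 (mod 4), a square root of 434 is 434^((1499+1)/4) = 434^375 mod 1499.
Repeated squaring: 434^2≡981, 434^4≡3, 434^8≡9, 434^16≡81, 434^32≡565, 434^64≡1437, 434^128≡846, 434^256≡693 (mod 1499).
434^375 = 434^(256+64+32+16+4+2+1) ≡ 682 (mod 1499).
Check: 682² = 465124 ≡ 434 (mod 1499). The two roots are 682 and 817.

682, 817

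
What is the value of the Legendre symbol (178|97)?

Euler's criterion: (178/97) ≡ 81^48 (mod 97).
81^2 ≡ 62 (mod 97)
81^4 ≡ 61 (mod 97)
81^8 ≡ 35 (mod 97)
81^16 ≡ 61 (mod 97)
81^32 ≡ 35 (mod 97)
81^48 = 81^(32+16) ≡ 1 (mod 97).
Result is 1, so (178/97) = 1.

1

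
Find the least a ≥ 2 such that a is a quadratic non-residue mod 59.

2

(2/59) = −1, so 2 is the smallest positive non-residue mod 59.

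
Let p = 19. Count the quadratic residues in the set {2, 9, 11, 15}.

2

(2/19) = -1 → non-residue.
(9/19) = +1 → QR.
(11/19) = +1 → QR.
(15/19) = -1 → non-residue.
Total quadratic residues among the 4: 2.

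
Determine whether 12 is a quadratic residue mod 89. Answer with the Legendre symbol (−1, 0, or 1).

Euler's criterion: (12/89) ≡ 12^44 (mod 89).
12^2 ≡ 55 (mod 89)
12^4 ≡ 88 (mod 89)
12^8 ≡ 1 (mod 89)
12^16 ≡ 1 (mod 89)
12^32 ≡ 1 (mod 89)
12^44 = 12^(32+8+4) ≡ 88 (mod 89).
Result is 88 ≡ −1, so (12/89) = −1.

-1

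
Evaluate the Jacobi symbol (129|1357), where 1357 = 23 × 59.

Reciprocity: 129 ≡ 1 and 1357 ≡ 1 (mod 4), so (129/1357) = +(1357/129).
Reduce top mod 129: now compute (67/129).
Reciprocity: 67 ≡ 3 and 129 ≡ 1 (mod 4), so (67/129) = +(129/67).
Reduce top mod 67: now compute (62/67).
Pull out 2: since 67 ≡ 3 (mod 8), (2/67) = -1.
Reciprocity: 31 ≡ 3 and 67 ≡ 3 (mod 4), so (31/67) = −(67/31).
Reduce top mod 31: now compute (5/31).
Reciprocity: 5 ≡ 1 and 31 ≡ 3 (mod 4), so (5/31) = +(31/5).
Reduce top mod 5: now compute (1/5).
Reached (1/5) = 1. Collecting the sign flips along the way, the symbol is +1.

1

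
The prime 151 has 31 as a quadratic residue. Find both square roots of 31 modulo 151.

22, 129

Since 151 ≡ 3 (mod 4), a square root of 31 is 31^((151+1)/4) = 31^38 mod 151.
Repeated squaring: 31^2≡55, 31^4≡5, 31^8≡25, 31^16≡21, 31^32≡139 (mod 151).
31^38 = 31^(32+4+2) ≡ 22 (mod 151).
Check: 22² = 484 ≡ 31 (mod 151). The two roots are 22 and 129.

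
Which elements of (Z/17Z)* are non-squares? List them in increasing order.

Square k = 1,…,8 (k and 17−k give the same square):
1²=1, 2²=4, 3²=9, 4²=16, 5²≡8, 6²≡2, 7²≡15, 8²≡13 (mod 17).
The residues are {1, 2, 4, 8, 9, 13, 15, 16}; the non-residues are the remaining 8 nonzero classes.

3 5 6 7 10 11 12 14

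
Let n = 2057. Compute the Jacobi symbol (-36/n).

First reduce: -36 ≡ 2021 (mod 2057).
Reciprocity: 2021 ≡ 1 and 2057 ≡ 1 (mod 4), so (2021/2057) = +(2057/2021).
Reduce top mod 2021: now compute (36/2021).
Pull out 2^2: since 2021 ≡ 5 (mod 8), (2/2021) = -1, so (2/2021)^2 = +1.
Reciprocity: 9 ≡ 1 and 2021 ≡ 1 (mod 4), so (9/2021) = +(2021/9).
Reduce top mod 9: now compute (5/9).
Reciprocity: 5 ≡ 1 and 9 ≡ 1 (mod 4), so (5/9) = +(9/5).
Reduce top mod 5: now compute (4/5).
Pull out 2^2: since 5 ≡ 5 (mod 8), (2/5) = -1, so (2/5)^2 = +1.
Reached (1/5) = 1. Collecting the sign flips along the way, the symbol is +1.

1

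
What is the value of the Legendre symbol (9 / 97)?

1

Euler's criterion: (9/97) ≡ 9^48 (mod 97).
9^2 ≡ 81 (mod 97)
9^4 ≡ 62 (mod 97)
9^8 ≡ 61 (mod 97)
9^16 ≡ 35 (mod 97)
9^32 ≡ 61 (mod 97)
9^48 = 9^(32+16) ≡ 1 (mod 97).
Result is 1, so (9/97) = 1.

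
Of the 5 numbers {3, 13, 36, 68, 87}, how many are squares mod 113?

3

(3/113) = -1 → non-residue.
(13/113) = +1 → QR.
(36/113) = +1 → QR.
(68/113) = -1 → non-residue.
(87/113) = +1 → QR.
Total quadratic residues among the 5: 3.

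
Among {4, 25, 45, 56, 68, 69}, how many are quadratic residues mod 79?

3

(4/79) = +1 → QR.
(25/79) = +1 → QR.
(45/79) = +1 → QR.
(56/79) = -1 → non-residue.
(68/79) = -1 → non-residue.
(69/79) = -1 → non-residue.
Total quadratic residues among the 6: 3.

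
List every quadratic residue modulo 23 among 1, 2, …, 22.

1,2,3,4,6,8,9,12,13,16,18

Square k = 1,…,11 (k and 23−k give the same square):
1²=1, 2²=4, 3²=9, 4²=16, 5²≡2, 6²≡13, 7²≡3, 8²≡18, 9²≡12, 10²≡8, 11²≡6 (mod 23).
So the quadratic residues mod 23 are {1, 2, 3, 4, 6, 8, 9, 12, 13, 16, 18}.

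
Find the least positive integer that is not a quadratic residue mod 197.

(2/197) = −1, so 2 is the smallest positive non-residue mod 197.

2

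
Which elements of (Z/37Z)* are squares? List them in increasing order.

Square k = 1,…,18 (k and 37−k give the same square):
1²=1, 2²=4, 3²=9, 4²=16, 5²=25, 6²=36, 7²≡12, 8²≡27, 9²≡7, 10²≡26, 11²≡10, 12²≡33, 13²≡21, 14²≡11, 15²≡3, 16²≡34, 17²≡30, 18²≡28 (mod 37).
So the quadratic residues mod 37 are {1, 3, 4, 7, 9, 10, 11, 12, 16, 21, 25, 26, 27, 28, 30, 33, 34, 36}.

1,3,4,7,9,10,11,12,16,21,25,26,27,28,30,33,34,36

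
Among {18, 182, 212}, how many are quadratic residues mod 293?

(18/293) = -1 → non-residue.
(182/293) = -1 → non-residue.
(212/293) = +1 → QR.
Total quadratic residues among the 3: 1.

1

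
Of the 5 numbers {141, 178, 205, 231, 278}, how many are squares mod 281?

2

(141/281) = +1 → QR.
(178/281) = -1 → non-residue.
(205/281) = -1 → non-residue.
(231/281) = +1 → QR.
(278/281) = -1 → non-residue.
Total quadratic residues among the 5: 2.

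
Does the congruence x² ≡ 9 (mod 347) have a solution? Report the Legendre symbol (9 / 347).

1

Euler's criterion: (9/347) ≡ 9^173 (mod 347).
9^2 ≡ 81 (mod 347)
9^4 ≡ 315 (mod 347)
9^8 ≡ 330 (mod 347)
9^16 ≡ 289 (mod 347)
9^32 ≡ 241 (mod 347)
9^64 ≡ 132 (mod 347)
9^128 ≡ 74 (mod 347)
9^173 = 9^(128+32+8+4+1) ≡ 1 (mod 347).
Result is 1, so (9/347) = 1.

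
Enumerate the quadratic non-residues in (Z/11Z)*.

Square k = 1,…,5 (k and 11−k give the same square):
1²=1, 2²=4, 3²=9, 4²≡5, 5²≡3 (mod 11).
The residues are {1, 3, 4, 5, 9}; the non-residues are the remaining 5 nonzero classes.

2, 6, 7, 8, 10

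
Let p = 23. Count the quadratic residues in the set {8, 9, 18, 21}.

3

(8/23) = +1 → QR.
(9/23) = +1 → QR.
(18/23) = +1 → QR.
(21/23) = -1 → non-residue.
Total quadratic residues among the 4: 3.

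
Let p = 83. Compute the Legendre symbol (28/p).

Euler's criterion: (28/83) ≡ 28^41 (mod 83).
28^2 ≡ 37 (mod 83)
28^4 ≡ 41 (mod 83)
28^8 ≡ 21 (mod 83)
28^16 ≡ 26 (mod 83)
28^32 ≡ 12 (mod 83)
28^41 = 28^(32+8+1) ≡ 1 (mod 83).
Result is 1, so (28/83) = 1.

1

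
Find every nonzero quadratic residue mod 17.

1 2 4 8 9 13 15 16

Square k = 1,…,8 (k and 17−k give the same square):
1²=1, 2²=4, 3²=9, 4²=16, 5²≡8, 6²≡2, 7²≡15, 8²≡13 (mod 17).
So the quadratic residues mod 17 are {1, 2, 4, 8, 9, 13, 15, 16}.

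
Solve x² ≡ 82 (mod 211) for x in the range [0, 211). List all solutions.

Since 211 ≡ 3 (mod 4), a square root of 82 is 82^((211+1)/4) = 82^53 mod 211.
Repeated squaring: 82^2≡183, 82^4≡151, 82^8≡13, 82^16≡169, 82^32≡76 (mod 211).
82^53 = 82^(32+16+4+1) ≡ 121 (mod 211).
Check: 121² = 14641 ≡ 82 (mod 211). The two roots are 90 and 121.

90, 121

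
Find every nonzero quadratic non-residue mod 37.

2,5,6,8,13,14,15,17,18,19,20,22,23,24,29,31,32,35

Square k = 1,…,18 (k and 37−k give the same square):
1²=1, 2²=4, 3²=9, 4²=16, 5²=25, 6²=36, 7²≡12, 8²≡27, 9²≡7, 10²≡26, 11²≡10, 12²≡33, 13²≡21, 14²≡11, 15²≡3, 16²≡34, 17²≡30, 18²≡28 (mod 37).
The residues are {1, 3, 4, 7, 9, 10, 11, 12, 16, 21, 25, 26, 27, 28, 30, 33, 34, 36}; the non-residues are the remaining 18 nonzero classes.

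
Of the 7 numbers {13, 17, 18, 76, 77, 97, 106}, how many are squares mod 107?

2

(13/107) = +1 → QR.
(17/107) = -1 → non-residue.
(18/107) = -1 → non-residue.
(76/107) = +1 → QR.
(77/107) = -1 → non-residue.
(97/107) = -1 → non-residue.
(106/107) = -1 → non-residue.
Total quadratic residues among the 7: 2.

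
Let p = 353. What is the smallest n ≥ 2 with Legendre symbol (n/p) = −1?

(2/353) = +1, so 2 is a residue.
(3/353) = −1, so 3 is the smallest positive non-residue mod 353.

3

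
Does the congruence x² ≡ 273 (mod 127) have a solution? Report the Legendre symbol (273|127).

First reduce: 273 ≡ 19 (mod 127).
Reciprocity: 19 ≡ 3 and 127 ≡ 3 (mod 4), so (19/127) = −(127/19).
Reduce top mod 19: now compute (13/19).
Reciprocity: 13 ≡ 1 and 19 ≡ 3 (mod 4), so (13/19) = +(19/13).
Reduce top mod 13: now compute (6/13).
Pull out 2: since 13 ≡ 5 (mod 8), (2/13) = -1.
Reciprocity: 3 ≡ 3 and 13 ≡ 1 (mod 4), so (3/13) = +(13/3).
Reduce top mod 3: now compute (1/3).
Reached (1/3) = 1. Collecting the sign flips along the way, the symbol is +1.

1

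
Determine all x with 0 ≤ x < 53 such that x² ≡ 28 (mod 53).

9, 44

53 ≡ 1 (mod 4), so we find a root by search.
Trying successive values, 9² = 81 ≡ 28 (mod 53). The other root is 53 − 9 = 44.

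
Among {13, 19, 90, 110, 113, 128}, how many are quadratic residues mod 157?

(13/157) = +1 → QR.
(19/157) = +1 → QR.
(90/157) = +1 → QR.
(110/157) = +1 → QR.
(113/157) = +1 → QR.
(128/157) = -1 → non-residue.
Total quadratic residues among the 6: 5.

5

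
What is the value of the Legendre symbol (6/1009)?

Pull out 2: since 1009 ≡ 1 (mod 8), (2/1009) = +1.
Reciprocity: 3 ≡ 3 and 1009 ≡ 1 (mod 4), so (3/1009) = +(1009/3).
Reduce top mod 3: now compute (1/3).
Reached (1/3) = 1. Collecting the sign flips along the way, the symbol is +1.

1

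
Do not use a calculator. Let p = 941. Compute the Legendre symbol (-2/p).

-1

Euler's criterion: (-2/941) ≡ 939^470 (mod 941).
939^2 ≡ 4 (mod 941)
939^4 ≡ 16 (mod 941)
939^8 ≡ 256 (mod 941)
939^16 ≡ 607 (mod 941)
939^32 ≡ 518 (mod 941)
939^64 ≡ 139 (mod 941)
939^128 ≡ 501 (mod 941)
939^256 ≡ 695 (mod 941)
939^470 = 939^(256+128+64+16+4+2) ≡ 940 (mod 941).
Result is 940 ≡ −1, so (-2/941) = −1.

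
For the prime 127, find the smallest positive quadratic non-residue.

3

(2/127) = +1, so 2 is a residue.
(3/127) = −1, so 3 is the smallest positive non-residue mod 127.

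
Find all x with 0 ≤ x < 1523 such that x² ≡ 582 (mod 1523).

Since 1523 ≡ 3 (mod 4), a square root of 582 is 582^((1523+1)/4) = 582^381 mod 1523.
Repeated squaring: 582^2≡618, 582^4≡1174, 582^8≡1484, 582^16≡1521, 582^32≡4, 582^64≡16, 582^128≡256, 582^256≡47 (mod 1523).
582^381 = 582^(256+64+32+16+8+4+1) ≡ 1375 (mod 1523).
Check: 1375² = 1890625 ≡ 582 (mod 1523). The two roots are 148 and 1375.

148, 1375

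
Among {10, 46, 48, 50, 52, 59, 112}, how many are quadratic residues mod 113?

3

(10/113) = -1 → non-residue.
(46/113) = -1 → non-residue.
(48/113) = -1 → non-residue.
(50/113) = +1 → QR.
(52/113) = +1 → QR.
(59/113) = -1 → non-residue.
(112/113) = +1 → QR.
Total quadratic residues among the 7: 3.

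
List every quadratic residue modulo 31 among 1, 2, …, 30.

Square k = 1,…,15 (k and 31−k give the same square):
1²=1, 2²=4, 3²=9, 4²=16, 5²=25, 6²≡5, 7²≡18, 8²≡2, 9²≡19, 10²≡7, 11²≡28, 12²≡20, 13²≡14, 14²≡10, 15²≡8 (mod 31).
So the quadratic residues mod 31 are {1, 2, 4, 5, 7, 8, 9, 10, 14, 16, 18, 19, 20, 25, 28}.

1,2,4,5,7,8,9,10,14,16,18,19,20,25,28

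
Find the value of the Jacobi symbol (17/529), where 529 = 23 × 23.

1

Reciprocity: 17 ≡ 1 and 529 ≡ 1 (mod 4), so (17/529) = +(529/17).
Reduce top mod 17: now compute (2/17).
Pull out 2: since 17 ≡ 1 (mod 8), (2/17) = +1.
Reached (1/17) = 1. Collecting the sign flips along the way, the symbol is +1.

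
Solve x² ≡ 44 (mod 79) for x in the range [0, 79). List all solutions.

Since 79 ≡ 3 (mod 4), a square root of 44 is 44^((79+1)/4) = 44^20 mod 79.
Repeated squaring: 44^2≡40, 44^4≡20, 44^8≡5, 44^16≡25 (mod 79).
44^20 = 44^(16+4) ≡ 26 (mod 79).
Check: 26² = 676 ≡ 44 (mod 79). The two roots are 26 and 53.

26, 53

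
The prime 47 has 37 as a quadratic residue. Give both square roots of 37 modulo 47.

Since 47 ≡ 3 (mod 4), a square root of 37 is 37^((47+1)/4) = 37^12 mod 47.
Repeated squaring: 37^2≡6, 37^4≡36, 37^8≡27 (mod 47).
37^12 = 37^(8+4) ≡ 32 (mod 47).
Check: 32² = 1024 ≡ 37 (mod 47). The two roots are 15 and 32.

15, 32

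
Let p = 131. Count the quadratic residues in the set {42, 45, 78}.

(42/131) = -1 → non-residue.
(45/131) = +1 → QR.
(78/131) = -1 → non-residue.
Total quadratic residues among the 3: 1.

1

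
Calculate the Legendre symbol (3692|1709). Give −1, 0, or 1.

First reduce: 3692 ≡ 274 (mod 1709).
Pull out 2: since 1709 ≡ 5 (mod 8), (2/1709) = -1.
Reciprocity: 137 ≡ 1 and 1709 ≡ 1 (mod 4), so (137/1709) = +(1709/137).
Reduce top mod 137: now compute (65/137).
Reciprocity: 65 ≡ 1 and 137 ≡ 1 (mod 4), so (65/137) = +(137/65).
Reduce top mod 65: now compute (7/65).
Reciprocity: 7 ≡ 3 and 65 ≡ 1 (mod 4), so (7/65) = +(65/7).
Reduce top mod 7: now compute (2/7).
Pull out 2: since 7 ≡ 7 (mod 8), (2/7) = +1.
Reached (1/7) = 1. Collecting the sign flips along the way, the symbol is -1.

-1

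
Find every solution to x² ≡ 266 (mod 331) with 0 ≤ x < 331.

70, 261

Since 331 ≡ 3 (mod 4), a square root of 266 is 266^((331+1)/4) = 266^83 mod 331.
Repeated squaring: 266^2≡253, 266^4≡126, 266^8≡319, 266^16≡144, 266^32≡214, 266^64≡118 (mod 331).
266^83 = 266^(64+16+2+1) ≡ 70 (mod 331).
Check: 70² = 4900 ≡ 266 (mod 331). The two roots are 70 and 261.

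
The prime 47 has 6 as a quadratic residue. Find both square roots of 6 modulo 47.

Since 47 ≡ 3 (mod 4), a square root of 6 is 6^((47+1)/4) = 6^12 mod 47.
Repeated squaring: 6^2≡36, 6^4≡27, 6^8≡24 (mod 47).
6^12 = 6^(8+4) ≡ 37 (mod 47).
Check: 37² = 1369 ≡ 6 (mod 47). The two roots are 10 and 37.

10, 37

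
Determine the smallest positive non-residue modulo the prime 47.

(2/47) = +1, so 2 is a residue.
(3/47) = +1, so 3 is a residue.
(4/47) = +1, so 4 is a residue.
(5/47) = −1, so 5 is the smallest positive non-residue mod 47.

5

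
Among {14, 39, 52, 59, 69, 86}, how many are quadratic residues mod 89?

(14/89) = -1 → non-residue.
(39/89) = +1 → QR.
(52/89) = -1 → non-residue.
(59/89) = -1 → non-residue.
(69/89) = +1 → QR.
(86/89) = -1 → non-residue.
Total quadratic residues among the 6: 2.

2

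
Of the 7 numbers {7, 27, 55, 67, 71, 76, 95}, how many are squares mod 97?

(7/97) = -1 → non-residue.
(27/97) = +1 → QR.
(55/97) = -1 → non-residue.
(67/97) = -1 → non-residue.
(71/97) = -1 → non-residue.
(76/97) = -1 → non-residue.
(95/97) = +1 → QR.
Total quadratic residues among the 7: 2.

2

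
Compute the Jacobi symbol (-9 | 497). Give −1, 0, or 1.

1

First reduce: -9 ≡ 488 (mod 497).
Pull out 2^3: since 497 ≡ 1 (mod 8), (2/497) = +1, so (2/497)^3 = +1.
Reciprocity: 61 ≡ 1 and 497 ≡ 1 (mod 4), so (61/497) = +(497/61).
Reduce top mod 61: now compute (9/61).
Reciprocity: 9 ≡ 1 and 61 ≡ 1 (mod 4), so (9/61) = +(61/9).
Reduce top mod 9: now compute (7/9).
Reciprocity: 7 ≡ 3 and 9 ≡ 1 (mod 4), so (7/9) = +(9/7).
Reduce top mod 7: now compute (2/7).
Pull out 2: since 7 ≡ 7 (mod 8), (2/7) = +1.
Reached (1/7) = 1. Collecting the sign flips along the way, the symbol is +1.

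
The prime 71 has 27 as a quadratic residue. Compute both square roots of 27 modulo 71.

Since 71 ≡ 3 (mod 4), a square root of 27 is 27^((71+1)/4) = 27^18 mod 71.
Repeated squaring: 27^2≡19, 27^4≡6, 27^8≡36, 27^16≡18 (mod 71).
27^18 = 27^(16+2) ≡ 58 (mod 71).
Check: 58² = 3364 ≡ 27 (mod 71). The two roots are 13 and 58.

13, 58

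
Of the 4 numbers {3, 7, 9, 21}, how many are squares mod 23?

2

(3/23) = +1 → QR.
(7/23) = -1 → non-residue.
(9/23) = +1 → QR.
(21/23) = -1 → non-residue.
Total quadratic residues among the 4: 2.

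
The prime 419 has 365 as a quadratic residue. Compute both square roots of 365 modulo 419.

Since 419 ≡ 3 (mod 4), a square root of 365 is 365^((419+1)/4) = 365^105 mod 419.
Repeated squaring: 365^2≡402, 365^4≡289, 365^8≡140, 365^16≡326, 365^32≡269, 365^64≡293 (mod 419).
365^105 = 365^(64+32+8+1) ≡ 28 (mod 419).
Check: 28² = 784 ≡ 365 (mod 419). The two roots are 28 and 391.

28, 391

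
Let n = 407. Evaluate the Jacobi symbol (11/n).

0

Reciprocity: 11 ≡ 3 and 407 ≡ 3 (mod 4), so (11/407) = −(407/11).
Reduce top mod 11: now compute (0/11).
Top reduces to 0: gcd > 1, so the symbol is 0.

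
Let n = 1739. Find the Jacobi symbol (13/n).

1

Reciprocity: 13 ≡ 1 and 1739 ≡ 3 (mod 4), so (13/1739) = +(1739/13).
Reduce top mod 13: now compute (10/13).
Pull out 2: since 13 ≡ 5 (mod 8), (2/13) = -1.
Reciprocity: 5 ≡ 1 and 13 ≡ 1 (mod 4), so (5/13) = +(13/5).
Reduce top mod 5: now compute (3/5).
Reciprocity: 3 ≡ 3 and 5 ≡ 1 (mod 4), so (3/5) = +(5/3).
Reduce top mod 3: now compute (2/3).
Pull out 2: since 3 ≡ 3 (mod 8), (2/3) = -1.
Reached (1/3) = 1. Collecting the sign flips along the way, the symbol is +1.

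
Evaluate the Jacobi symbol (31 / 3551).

Reciprocity: 31 ≡ 3 and 3551 ≡ 3 (mod 4), so (31/3551) = −(3551/31).
Reduce top mod 31: now compute (17/31).
Reciprocity: 17 ≡ 1 and 31 ≡ 3 (mod 4), so (17/31) = +(31/17).
Reduce top mod 17: now compute (14/17).
Pull out 2: since 17 ≡ 1 (mod 8), (2/17) = +1.
Reciprocity: 7 ≡ 3 and 17 ≡ 1 (mod 4), so (7/17) = +(17/7).
Reduce top mod 7: now compute (3/7).
Reciprocity: 3 ≡ 3 and 7 ≡ 3 (mod 4), so (3/7) = −(7/3).
Reduce top mod 3: now compute (1/3).
Reached (1/3) = 1. Collecting the sign flips along the way, the symbol is +1.

1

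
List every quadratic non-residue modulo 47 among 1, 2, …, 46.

Square k = 1,…,23 (k and 47−k give the same square):
1²=1, 2²=4, 3²=9, 4²=16, 5²=25, 6²=36, 7²≡2, 8²≡17, 9²≡34, 10²≡6, 11²≡27, 12²≡3, 13²≡28, 14²≡8, 15²≡37, 16²≡21, 17²≡7, 18²≡42, 19²≡32, 20²≡24, 21²≡18, 22²≡14, 23²≡12 (mod 47).
The residues are {1, 2, 3, 4, 6, 7, 8, 9, 12, 14, 16, 17, 18, 21, 24, 25, 27, 28, 32, 34, 36, 37, 42}; the non-residues are the remaining 23 nonzero classes.

5 10 11 13 15 19 20 22 23 26 29 30 31 33 35 38 39 40 41 43 44 45 46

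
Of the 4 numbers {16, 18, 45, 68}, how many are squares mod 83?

2

(16/83) = +1 → QR.
(18/83) = -1 → non-residue.
(45/83) = -1 → non-residue.
(68/83) = +1 → QR.
Total quadratic residues among the 4: 2.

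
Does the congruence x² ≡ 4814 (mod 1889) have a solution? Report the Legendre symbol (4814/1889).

1

First reduce: 4814 ≡ 1036 (mod 1889).
Pull out 2^2: since 1889 ≡ 1 (mod 8), (2/1889) = +1, so (2/1889)^2 = +1.
Reciprocity: 259 ≡ 3 and 1889 ≡ 1 (mod 4), so (259/1889) = +(1889/259).
Reduce top mod 259: now compute (76/259).
Pull out 2^2: since 259 ≡ 3 (mod 8), (2/259) = -1, so (2/259)^2 = +1.
Reciprocity: 19 ≡ 3 and 259 ≡ 3 (mod 4), so (19/259) = −(259/19).
Reduce top mod 19: now compute (12/19).
Pull out 2^2: since 19 ≡ 3 (mod 8), (2/19) = -1, so (2/19)^2 = +1.
Reciprocity: 3 ≡ 3 and 19 ≡ 3 (mod 4), so (3/19) = −(19/3).
Reduce top mod 3: now compute (1/3).
Reached (1/3) = 1. Collecting the sign flips along the way, the symbol is +1.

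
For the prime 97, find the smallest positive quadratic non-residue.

(2/97) = +1, so 2 is a residue.
(3/97) = +1, so 3 is a residue.
(4/97) = +1, so 4 is a residue.
(5/97) = −1, so 5 is the smallest positive non-residue mod 97.

5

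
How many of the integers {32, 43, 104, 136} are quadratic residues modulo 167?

1

(32/167) = +1 → QR.
(43/167) = -1 → non-residue.
(104/167) = -1 → non-residue.
(136/167) = -1 → non-residue.
Total quadratic residues among the 4: 1.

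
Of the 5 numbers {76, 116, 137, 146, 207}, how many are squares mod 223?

3

(76/223) = +1 → QR.
(116/223) = +1 → QR.
(137/223) = -1 → non-residue.
(146/223) = +1 → QR.
(207/223) = -1 → non-residue.
Total quadratic residues among the 5: 3.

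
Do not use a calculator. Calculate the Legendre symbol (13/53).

Reciprocity: 13 ≡ 1 and 53 ≡ 1 (mod 4), so (13/53) = +(53/13).
Reduce top mod 13: now compute (1/13).
Reached (1/13) = 1. Collecting the sign flips along the way, the symbol is +1.

1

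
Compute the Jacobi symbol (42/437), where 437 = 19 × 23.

-1

Pull out 2: since 437 ≡ 5 (mod 8), (2/437) = -1.
Reciprocity: 21 ≡ 1 and 437 ≡ 1 (mod 4), so (21/437) = +(437/21).
Reduce top mod 21: now compute (17/21).
Reciprocity: 17 ≡ 1 and 21 ≡ 1 (mod 4), so (17/21) = +(21/17).
Reduce top mod 17: now compute (4/17).
Pull out 2^2: since 17 ≡ 1 (mod 8), (2/17) = +1, so (2/17)^2 = +1.
Reached (1/17) = 1. Collecting the sign flips along the way, the symbol is -1.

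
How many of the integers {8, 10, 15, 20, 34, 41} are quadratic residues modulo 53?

(8/53) = -1 → non-residue.
(10/53) = +1 → QR.
(15/53) = +1 → QR.
(20/53) = -1 → non-residue.
(34/53) = -1 → non-residue.
(41/53) = -1 → non-residue.
Total quadratic residues among the 6: 2.

2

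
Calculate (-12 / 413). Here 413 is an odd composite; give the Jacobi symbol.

-1

First reduce: -12 ≡ 401 (mod 413).
Reciprocity: 401 ≡ 1 and 413 ≡ 1 (mod 4), so (401/413) = +(413/401).
Reduce top mod 401: now compute (12/401).
Pull out 2^2: since 401 ≡ 1 (mod 8), (2/401) = +1, so (2/401)^2 = +1.
Reciprocity: 3 ≡ 3 and 401 ≡ 1 (mod 4), so (3/401) = +(401/3).
Reduce top mod 3: now compute (2/3).
Pull out 2: since 3 ≡ 3 (mod 8), (2/3) = -1.
Reached (1/3) = 1. Collecting the sign flips along the way, the symbol is -1.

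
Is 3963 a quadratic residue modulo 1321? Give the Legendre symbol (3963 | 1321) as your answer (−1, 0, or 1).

0

First reduce: 3963 ≡ 0 (mod 1321).
Top reduces to 0: gcd > 1, so the symbol is 0.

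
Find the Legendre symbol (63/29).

1

First reduce: 63 ≡ 5 (mod 29).
Reciprocity: 5 ≡ 1 and 29 ≡ 1 (mod 4), so (5/29) = +(29/5).
Reduce top mod 5: now compute (4/5).
Pull out 2^2: since 5 ≡ 5 (mod 8), (2/5) = -1, so (2/5)^2 = +1.
Reached (1/5) = 1. Collecting the sign flips along the way, the symbol is +1.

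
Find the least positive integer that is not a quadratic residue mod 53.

2

(2/53) = −1, so 2 is the smallest positive non-residue mod 53.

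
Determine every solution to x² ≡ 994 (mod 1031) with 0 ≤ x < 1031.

Since 1031 ≡ 3 (mod 4), a square root of 994 is 994^((1031+1)/4) = 994^258 mod 1031.
Repeated squaring: 994^2≡338, 994^4≡834, 994^8≡662, 994^16≡69, 994^32≡637, 994^64≡586, 994^128≡73, 994^256≡174 (mod 1031).
994^258 = 994^(256+2) ≡ 45 (mod 1031).
Check: 45² = 2025 ≡ 994 (mod 1031). The two roots are 45 and 986.

45, 986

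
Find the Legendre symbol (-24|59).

1

First reduce: -24 ≡ 35 (mod 59).
Reciprocity: 35 ≡ 3 and 59 ≡ 3 (mod 4), so (35/59) = −(59/35).
Reduce top mod 35: now compute (24/35).
Pull out 2^3: since 35 ≡ 3 (mod 8), (2/35) = -1, so (2/35)^3 = -1.
Reciprocity: 3 ≡ 3 and 35 ≡ 3 (mod 4), so (3/35) = −(35/3).
Reduce top mod 3: now compute (2/3).
Pull out 2: since 3 ≡ 3 (mod 8), (2/3) = -1.
Reached (1/3) = 1. Collecting the sign flips along the way, the symbol is +1.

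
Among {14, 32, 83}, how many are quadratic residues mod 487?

(14/487) = -1 → non-residue.
(32/487) = +1 → QR.
(83/487) = +1 → QR.
Total quadratic residues among the 3: 2.

2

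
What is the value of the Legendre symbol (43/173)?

1

Euler's criterion: (43/173) ≡ 43^86 (mod 173).
43^2 ≡ 119 (mod 173)
43^4 ≡ 148 (mod 173)
43^8 ≡ 106 (mod 173)
43^16 ≡ 164 (mod 173)
43^32 ≡ 81 (mod 173)
43^64 ≡ 160 (mod 173)
43^86 = 43^(64+16+4+2) ≡ 1 (mod 173).
Result is 1, so (43/173) = 1.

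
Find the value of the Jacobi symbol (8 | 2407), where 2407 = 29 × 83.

1

Pull out 2^3: since 2407 ≡ 7 (mod 8), (2/2407) = +1, so (2/2407)^3 = +1.
Reached (1/2407) = 1. Collecting the sign flips along the way, the symbol is +1.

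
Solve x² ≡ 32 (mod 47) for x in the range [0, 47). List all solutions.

19, 28

Since 47 ≡ 3 (mod 4), a square root of 32 is 32^((47+1)/4) = 32^12 mod 47.
Repeated squaring: 32^2≡37, 32^4≡6, 32^8≡36 (mod 47).
32^12 = 32^(8+4) ≡ 28 (mod 47).
Check: 28² = 784 ≡ 32 (mod 47). The two roots are 19 and 28.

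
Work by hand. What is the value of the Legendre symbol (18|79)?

1

Euler's criterion: (18/79) ≡ 18^39 (mod 79).
18^2 ≡ 8 (mod 79)
18^4 ≡ 64 (mod 79)
18^8 ≡ 67 (mod 79)
18^16 ≡ 65 (mod 79)
18^32 ≡ 38 (mod 79)
18^39 = 18^(32+4+2+1) ≡ 1 (mod 79).
Result is 1, so (18/79) = 1.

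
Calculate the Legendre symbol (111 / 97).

First reduce: 111 ≡ 14 (mod 97).
Pull out 2: since 97 ≡ 1 (mod 8), (2/97) = +1.
Reciprocity: 7 ≡ 3 and 97 ≡ 1 (mod 4), so (7/97) = +(97/7).
Reduce top mod 7: now compute (6/7).
Pull out 2: since 7 ≡ 7 (mod 8), (2/7) = +1.
Reciprocity: 3 ≡ 3 and 7 ≡ 3 (mod 4), so (3/7) = −(7/3).
Reduce top mod 3: now compute (1/3).
Reached (1/3) = 1. Collecting the sign flips along the way, the symbol is -1.

-1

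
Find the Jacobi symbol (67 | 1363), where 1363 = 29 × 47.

-1

Reciprocity: 67 ≡ 3 and 1363 ≡ 3 (mod 4), so (67/1363) = −(1363/67).
Reduce top mod 67: now compute (23/67).
Reciprocity: 23 ≡ 3 and 67 ≡ 3 (mod 4), so (23/67) = −(67/23).
Reduce top mod 23: now compute (21/23).
Reciprocity: 21 ≡ 1 and 23 ≡ 3 (mod 4), so (21/23) = +(23/21).
Reduce top mod 21: now compute (2/21).
Pull out 2: since 21 ≡ 5 (mod 8), (2/21) = -1.
Reached (1/21) = 1. Collecting the sign flips along the way, the symbol is -1.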